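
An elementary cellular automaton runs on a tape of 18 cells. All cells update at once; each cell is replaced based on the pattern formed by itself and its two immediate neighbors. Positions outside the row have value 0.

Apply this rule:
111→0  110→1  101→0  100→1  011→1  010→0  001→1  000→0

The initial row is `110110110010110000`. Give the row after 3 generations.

110110111100111000
110110100111101100
110110011100101110

110110011100101110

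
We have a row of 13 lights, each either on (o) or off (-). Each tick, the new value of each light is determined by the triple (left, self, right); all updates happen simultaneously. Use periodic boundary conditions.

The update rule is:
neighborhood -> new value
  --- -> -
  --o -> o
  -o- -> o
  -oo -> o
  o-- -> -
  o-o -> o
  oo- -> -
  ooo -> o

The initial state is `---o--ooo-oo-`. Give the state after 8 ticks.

tick 1: --oo-ooo-oo--
tick 2: -oo-ooo-oo---
tick 3: oo-ooo-oo----
tick 4: o-ooo-oo----o
tick 5: -ooo-oo----oo
tick 6: ooo-oo----oo-
tick 7: oo-oo----oo-o
tick 8: o-oo----oo-oo

o-oo----oo-oo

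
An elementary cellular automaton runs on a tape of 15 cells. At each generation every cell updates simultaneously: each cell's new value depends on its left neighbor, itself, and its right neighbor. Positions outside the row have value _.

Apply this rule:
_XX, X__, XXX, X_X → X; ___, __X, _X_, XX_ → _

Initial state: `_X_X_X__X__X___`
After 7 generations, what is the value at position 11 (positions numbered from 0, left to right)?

_

__X_X_X__X__X__
___X_X_X__X__X_
____X_X_X__X__X
_____X_X_X__X__
______X_X_X__X_
_______X_X_X__X
________X_X_X__
position 11 holds _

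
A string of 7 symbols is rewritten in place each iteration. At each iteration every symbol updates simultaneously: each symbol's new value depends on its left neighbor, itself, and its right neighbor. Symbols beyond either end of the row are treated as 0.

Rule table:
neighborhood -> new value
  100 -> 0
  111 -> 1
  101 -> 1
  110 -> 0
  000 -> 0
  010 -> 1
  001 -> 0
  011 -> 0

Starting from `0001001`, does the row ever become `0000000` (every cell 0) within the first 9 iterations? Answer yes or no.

0001001  (fixed point — unchanged through iteration 9)
iteration 9 is 0001001, still not uniform 0

no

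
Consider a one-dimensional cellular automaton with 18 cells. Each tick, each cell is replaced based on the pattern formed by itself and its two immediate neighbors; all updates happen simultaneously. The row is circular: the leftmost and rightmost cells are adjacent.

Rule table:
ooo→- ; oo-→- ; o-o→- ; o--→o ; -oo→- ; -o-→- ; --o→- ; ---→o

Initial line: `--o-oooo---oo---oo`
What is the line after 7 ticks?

-----oo---oo---o--

o-------oo---oo---
-oooooo---oo---oo-
-------oo---oo---o
oooooo---oo---oo--
------oo---oo---o-
ooooo---oo---oo--o
-----oo---oo---o--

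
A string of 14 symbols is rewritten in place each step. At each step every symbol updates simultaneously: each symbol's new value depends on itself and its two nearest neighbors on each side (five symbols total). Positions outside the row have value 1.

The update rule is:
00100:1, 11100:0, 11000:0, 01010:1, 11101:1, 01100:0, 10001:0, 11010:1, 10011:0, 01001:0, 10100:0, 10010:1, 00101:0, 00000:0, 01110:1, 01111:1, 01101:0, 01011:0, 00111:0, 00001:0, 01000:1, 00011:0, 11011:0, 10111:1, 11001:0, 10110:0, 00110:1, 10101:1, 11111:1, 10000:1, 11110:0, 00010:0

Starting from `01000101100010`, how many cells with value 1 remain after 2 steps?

step 1: 10100000000000
step 2: 11011000000000
count of 1: 4

4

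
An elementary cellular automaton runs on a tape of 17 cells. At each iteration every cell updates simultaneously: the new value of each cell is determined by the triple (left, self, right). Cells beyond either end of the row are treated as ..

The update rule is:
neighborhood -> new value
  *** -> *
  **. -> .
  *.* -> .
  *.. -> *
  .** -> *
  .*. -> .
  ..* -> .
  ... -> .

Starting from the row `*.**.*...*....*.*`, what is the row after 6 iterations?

..*...*...*......
...*...*...*.....
....*...*...*....
.....*...*...*...
......*...*...*..
.......*...*...*.

.......*...*...*.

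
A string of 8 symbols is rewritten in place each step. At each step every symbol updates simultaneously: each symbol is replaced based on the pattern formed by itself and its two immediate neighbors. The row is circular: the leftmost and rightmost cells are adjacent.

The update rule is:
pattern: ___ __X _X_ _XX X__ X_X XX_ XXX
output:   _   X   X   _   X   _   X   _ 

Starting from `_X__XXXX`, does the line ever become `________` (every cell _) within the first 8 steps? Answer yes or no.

step 1: _XXX___X
step 2: ___XX_XX
step 3: X_X_X__X
step 4: X_X_XXX_
step 5: X_X___X_
step 6: X_XX_XX_
step 7: X__X__X_
step 8: XXXXXXX_
step 8 is XXXXXXX_, still not uniform _

no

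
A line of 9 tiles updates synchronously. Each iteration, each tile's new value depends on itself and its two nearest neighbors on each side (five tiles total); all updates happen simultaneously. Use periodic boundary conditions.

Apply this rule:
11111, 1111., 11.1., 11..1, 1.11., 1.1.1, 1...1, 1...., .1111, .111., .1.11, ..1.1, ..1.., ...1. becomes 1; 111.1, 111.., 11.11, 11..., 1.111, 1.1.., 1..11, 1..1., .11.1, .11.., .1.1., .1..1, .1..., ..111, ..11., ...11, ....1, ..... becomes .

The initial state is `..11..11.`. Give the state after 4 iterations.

.1111.11.

1...1....
1.111.1.1
...1.1111
.1111.11.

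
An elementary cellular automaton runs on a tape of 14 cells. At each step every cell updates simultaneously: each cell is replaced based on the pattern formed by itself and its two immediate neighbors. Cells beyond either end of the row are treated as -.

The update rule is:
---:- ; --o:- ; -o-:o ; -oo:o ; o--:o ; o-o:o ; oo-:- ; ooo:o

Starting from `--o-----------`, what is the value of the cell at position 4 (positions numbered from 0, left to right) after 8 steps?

--oo----------
--o-o---------
--oooo--------
--ooo-o-------
--oo-ooo------
--o-ooo-o-----
--oooo-ooo----
--ooo-ooo-o---
position 4 holds o

o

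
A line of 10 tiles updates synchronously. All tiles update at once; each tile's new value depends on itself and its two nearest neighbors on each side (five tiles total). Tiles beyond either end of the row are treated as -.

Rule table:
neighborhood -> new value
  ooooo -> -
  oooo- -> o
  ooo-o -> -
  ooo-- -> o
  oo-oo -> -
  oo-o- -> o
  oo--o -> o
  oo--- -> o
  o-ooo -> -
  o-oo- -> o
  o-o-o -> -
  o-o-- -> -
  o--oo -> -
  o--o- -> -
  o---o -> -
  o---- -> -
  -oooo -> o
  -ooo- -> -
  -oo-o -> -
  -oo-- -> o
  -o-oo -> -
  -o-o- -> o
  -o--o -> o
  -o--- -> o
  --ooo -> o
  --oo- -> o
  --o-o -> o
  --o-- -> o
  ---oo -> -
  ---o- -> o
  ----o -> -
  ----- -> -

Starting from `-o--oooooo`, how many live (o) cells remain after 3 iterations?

iteration 1: ooo-oo--oo
iteration 2: o---ooo-oo
iteration 3: oo--o---oo
count of o: 5

5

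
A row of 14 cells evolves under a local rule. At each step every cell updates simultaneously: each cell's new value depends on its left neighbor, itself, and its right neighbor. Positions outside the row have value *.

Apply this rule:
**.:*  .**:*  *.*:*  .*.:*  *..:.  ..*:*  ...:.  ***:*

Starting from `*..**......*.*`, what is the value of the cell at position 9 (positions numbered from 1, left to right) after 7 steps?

*.***.....****
*****....*****
*****...******
*****..*******
*****.********
**************
**************
position 9 holds *

*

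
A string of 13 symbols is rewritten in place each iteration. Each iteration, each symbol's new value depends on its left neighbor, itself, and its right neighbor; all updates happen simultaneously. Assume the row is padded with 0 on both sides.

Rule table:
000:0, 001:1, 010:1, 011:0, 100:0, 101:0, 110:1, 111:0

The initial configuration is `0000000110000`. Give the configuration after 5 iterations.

0010101010000

0000001010000
0000011010000
0000101010000
0001101010000
0010101010000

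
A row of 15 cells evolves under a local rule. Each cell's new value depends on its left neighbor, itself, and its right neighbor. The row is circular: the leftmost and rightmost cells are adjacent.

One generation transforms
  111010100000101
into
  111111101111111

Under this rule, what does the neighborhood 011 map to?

1

At position 14 the neighborhood is 011; the next row has 1 there.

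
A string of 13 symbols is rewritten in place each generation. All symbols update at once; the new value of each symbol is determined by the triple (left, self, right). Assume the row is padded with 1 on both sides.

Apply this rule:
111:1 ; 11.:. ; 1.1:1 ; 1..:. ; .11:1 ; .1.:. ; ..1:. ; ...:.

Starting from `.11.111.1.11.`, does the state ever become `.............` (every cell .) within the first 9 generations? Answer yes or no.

no

11.111.1.11.1
1.111.1.11.11
.111.1.11.111
111.1.11.1111
11.1.11.11111
1.1.11.111111
.1.11.1111111
1.11.11111111
.11.111111111
generation 9 is .11.111111111, still not uniform .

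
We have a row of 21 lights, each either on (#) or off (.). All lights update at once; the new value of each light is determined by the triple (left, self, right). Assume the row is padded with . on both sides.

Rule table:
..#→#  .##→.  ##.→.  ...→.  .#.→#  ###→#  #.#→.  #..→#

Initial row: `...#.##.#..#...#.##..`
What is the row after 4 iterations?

.######.###.###..####

..##....#####.##...#.
.#..#..#.###....#.###
########..#.#..##..#.
.######.###.###..####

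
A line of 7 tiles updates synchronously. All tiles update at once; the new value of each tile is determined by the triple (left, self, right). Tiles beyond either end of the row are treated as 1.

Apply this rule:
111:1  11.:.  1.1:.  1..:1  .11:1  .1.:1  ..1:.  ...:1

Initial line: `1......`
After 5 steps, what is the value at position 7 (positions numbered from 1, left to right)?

.

step 1: .11111.
step 2: .1111..
step 3: .111.1.
step 4: .11..1.
step 5: .1.1.1.
position 7 holds .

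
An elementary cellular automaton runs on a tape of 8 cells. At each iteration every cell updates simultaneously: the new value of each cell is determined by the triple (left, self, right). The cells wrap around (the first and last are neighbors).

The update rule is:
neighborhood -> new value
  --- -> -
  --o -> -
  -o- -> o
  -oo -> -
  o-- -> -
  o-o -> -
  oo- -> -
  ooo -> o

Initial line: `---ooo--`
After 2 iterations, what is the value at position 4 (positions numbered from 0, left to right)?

----o---
----o---
position 4 holds o

o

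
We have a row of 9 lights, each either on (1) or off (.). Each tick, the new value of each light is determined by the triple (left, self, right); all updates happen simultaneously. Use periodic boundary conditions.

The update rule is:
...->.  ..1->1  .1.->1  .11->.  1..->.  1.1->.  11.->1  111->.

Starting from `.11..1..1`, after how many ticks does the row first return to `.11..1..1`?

2

..1.11.11
.11..1..1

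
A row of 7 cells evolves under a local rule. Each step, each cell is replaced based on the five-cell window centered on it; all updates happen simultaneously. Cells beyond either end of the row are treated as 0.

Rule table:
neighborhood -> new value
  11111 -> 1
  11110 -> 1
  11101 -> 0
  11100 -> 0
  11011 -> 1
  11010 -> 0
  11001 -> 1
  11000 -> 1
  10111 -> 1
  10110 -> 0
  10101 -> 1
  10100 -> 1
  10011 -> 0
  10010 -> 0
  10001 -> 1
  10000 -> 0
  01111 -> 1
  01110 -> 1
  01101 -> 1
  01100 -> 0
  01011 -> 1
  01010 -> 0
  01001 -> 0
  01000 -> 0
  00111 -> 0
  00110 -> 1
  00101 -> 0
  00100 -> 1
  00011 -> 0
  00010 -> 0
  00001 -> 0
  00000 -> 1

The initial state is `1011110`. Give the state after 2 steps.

0011001

0111101
0011001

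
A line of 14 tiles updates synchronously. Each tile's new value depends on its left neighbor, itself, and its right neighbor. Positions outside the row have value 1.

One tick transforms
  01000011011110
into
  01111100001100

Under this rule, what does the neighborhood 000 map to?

1

At position 3 the neighborhood is 000; the next row has 1 there.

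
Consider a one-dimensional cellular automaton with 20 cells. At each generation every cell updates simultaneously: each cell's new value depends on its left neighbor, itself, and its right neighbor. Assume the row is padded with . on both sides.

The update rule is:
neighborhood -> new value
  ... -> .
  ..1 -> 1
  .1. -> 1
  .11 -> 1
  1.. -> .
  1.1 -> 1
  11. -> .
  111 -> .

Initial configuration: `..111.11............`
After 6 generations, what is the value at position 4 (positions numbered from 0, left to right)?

.11..11.............
11..11..............
1..11...............
1.11................
111.................
1...................
position 4 holds .

.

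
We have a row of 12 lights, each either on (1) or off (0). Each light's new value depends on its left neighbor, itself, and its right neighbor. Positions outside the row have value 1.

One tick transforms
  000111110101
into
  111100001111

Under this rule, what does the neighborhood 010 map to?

1

At position 9 the neighborhood is 010; the next row has 1 there.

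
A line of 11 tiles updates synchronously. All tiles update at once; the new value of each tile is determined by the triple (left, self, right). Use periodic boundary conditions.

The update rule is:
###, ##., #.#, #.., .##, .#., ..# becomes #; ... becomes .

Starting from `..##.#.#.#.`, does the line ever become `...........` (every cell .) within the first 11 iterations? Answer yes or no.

no

.##########
###########
###########  (fixed point — unchanged through iteration 11)
iteration 11 is ###########, still not uniform .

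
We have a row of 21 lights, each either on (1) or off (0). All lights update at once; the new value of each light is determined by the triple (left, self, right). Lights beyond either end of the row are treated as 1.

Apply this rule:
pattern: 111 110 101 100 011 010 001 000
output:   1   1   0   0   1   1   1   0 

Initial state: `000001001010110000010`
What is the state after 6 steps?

011111011010110111110

000011011010110000110
000111011010110001110
001111011010110011110
011111011010110111110
011111011010110111110  (fixed point — unchanged through step 6)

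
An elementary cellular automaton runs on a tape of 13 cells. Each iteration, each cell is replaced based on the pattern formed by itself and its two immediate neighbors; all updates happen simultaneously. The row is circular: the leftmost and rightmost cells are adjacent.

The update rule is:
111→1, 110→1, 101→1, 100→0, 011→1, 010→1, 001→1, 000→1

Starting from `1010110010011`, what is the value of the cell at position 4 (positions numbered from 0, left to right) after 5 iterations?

1111110110111
1111111111111
1111111111111  (fixed point — unchanged through iteration 5)
position 4 holds 1

1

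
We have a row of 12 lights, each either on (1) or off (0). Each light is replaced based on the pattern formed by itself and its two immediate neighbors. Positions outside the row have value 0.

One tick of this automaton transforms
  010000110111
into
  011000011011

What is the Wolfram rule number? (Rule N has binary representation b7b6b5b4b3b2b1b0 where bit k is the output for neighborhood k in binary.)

position 10: 111 → 1  (bit 7 = 1)
position 7: 110 → 1  (bit 6 = 1)
position 8: 101 → 1  (bit 5 = 1)
position 2: 100 → 1  (bit 4 = 1)
position 6: 011 → 0  (bit 3 = 0)
position 1: 010 → 1  (bit 2 = 1)
position 0: 001 → 0  (bit 1 = 0)
position 3: 000 → 0  (bit 0 = 0)
bits b7..b0 = 11110100 = 244

244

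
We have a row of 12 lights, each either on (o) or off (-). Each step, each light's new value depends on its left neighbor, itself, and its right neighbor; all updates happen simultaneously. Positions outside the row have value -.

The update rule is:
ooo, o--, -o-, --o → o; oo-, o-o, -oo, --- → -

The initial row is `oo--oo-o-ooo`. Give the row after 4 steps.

-ooo-oo-oo-o

--oo---o--o-
-o--o-oooooo
ooooo--oooo-
-ooo-oo-oo-o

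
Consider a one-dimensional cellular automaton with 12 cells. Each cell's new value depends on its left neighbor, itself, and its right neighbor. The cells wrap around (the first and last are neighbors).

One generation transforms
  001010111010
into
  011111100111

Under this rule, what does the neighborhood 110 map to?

At position 8 the neighborhood is 110; the next row has 0 there.

0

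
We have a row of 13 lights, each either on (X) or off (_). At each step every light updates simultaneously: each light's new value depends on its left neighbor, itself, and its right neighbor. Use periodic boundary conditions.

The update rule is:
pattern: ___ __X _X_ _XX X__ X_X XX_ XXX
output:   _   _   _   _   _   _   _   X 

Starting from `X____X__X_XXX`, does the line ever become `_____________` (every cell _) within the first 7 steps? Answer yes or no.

yes

___________XX
_____________
all cells are _ at step 2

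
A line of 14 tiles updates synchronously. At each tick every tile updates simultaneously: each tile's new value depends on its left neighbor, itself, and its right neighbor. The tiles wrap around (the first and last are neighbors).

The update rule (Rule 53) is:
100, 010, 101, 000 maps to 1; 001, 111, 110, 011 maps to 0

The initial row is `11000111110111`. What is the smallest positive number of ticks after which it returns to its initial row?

00110000001000
10001111101111
01100000010000
00011111011111
11000000100000
00111110111110
10000001000001
01111101111100
00000010000011
11111011111000
00000100000110
11110111110001
00001000001100
11101111100011
00010000011000
11011111000111
00100000110000
10111110001111
01000001100000
01111100011111
10000011000000
11111000111110
00000110000001
11110001111101
00001100000010
11100011111011
00011000000100
11000111110111

28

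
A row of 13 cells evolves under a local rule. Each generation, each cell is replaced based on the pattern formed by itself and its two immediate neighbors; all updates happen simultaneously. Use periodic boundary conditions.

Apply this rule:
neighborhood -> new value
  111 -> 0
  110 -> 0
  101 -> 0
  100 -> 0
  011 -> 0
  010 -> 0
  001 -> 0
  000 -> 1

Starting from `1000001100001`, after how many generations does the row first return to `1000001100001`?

0011100001100
1000001100001

2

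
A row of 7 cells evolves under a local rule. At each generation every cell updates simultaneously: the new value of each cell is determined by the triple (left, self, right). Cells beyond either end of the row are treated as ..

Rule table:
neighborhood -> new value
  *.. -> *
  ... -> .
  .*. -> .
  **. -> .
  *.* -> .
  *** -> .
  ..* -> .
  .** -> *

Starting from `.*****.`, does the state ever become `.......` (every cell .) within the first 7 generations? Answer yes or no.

yes

.*....*
..*....
...*...
....*..
.....*.
......*
.......
all cells are . at generation 7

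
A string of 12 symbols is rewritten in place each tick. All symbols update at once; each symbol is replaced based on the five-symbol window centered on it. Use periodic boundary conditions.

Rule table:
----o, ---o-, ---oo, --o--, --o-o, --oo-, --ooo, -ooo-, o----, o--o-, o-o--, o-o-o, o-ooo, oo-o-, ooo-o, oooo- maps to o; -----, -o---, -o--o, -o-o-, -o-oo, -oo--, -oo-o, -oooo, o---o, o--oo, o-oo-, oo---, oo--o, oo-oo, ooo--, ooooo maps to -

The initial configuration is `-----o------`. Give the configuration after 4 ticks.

---ooo-o----
-ooooooo-o--
oo----oooo--
o--oooo-o---

o--oooo-o---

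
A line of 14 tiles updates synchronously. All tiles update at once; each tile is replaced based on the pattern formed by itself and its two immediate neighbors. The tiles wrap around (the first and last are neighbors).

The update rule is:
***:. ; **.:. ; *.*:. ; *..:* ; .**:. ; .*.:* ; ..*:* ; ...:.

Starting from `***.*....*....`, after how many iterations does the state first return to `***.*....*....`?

12

iteration 1: ....**..***..*
iteration 2: *..*..**...***
iteration 3: .*****..*.*...
iteration 4: *.....***.**..
iteration 5: **...*......**
iteration 6: ..*.***....*..
iteration 7: .**....*..***.
iteration 8: *..*..****...*
iteration 9: .*****....*.*.
iteration 10: *.....*..**.**
iteration 11: .*...****.....
iteration 12: ***.*....*....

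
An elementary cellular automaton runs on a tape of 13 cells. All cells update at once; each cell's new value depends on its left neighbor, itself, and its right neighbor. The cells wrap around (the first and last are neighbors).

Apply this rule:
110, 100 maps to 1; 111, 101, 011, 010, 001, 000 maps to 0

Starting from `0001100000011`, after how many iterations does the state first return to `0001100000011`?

1000110000001
1100011000000
0110001100000
0011000110000
0001100011000
0000110001100
0000011000110
0000001100011
1000000110001
1100000011000
0110000001100
0011000000110
0001100000011

13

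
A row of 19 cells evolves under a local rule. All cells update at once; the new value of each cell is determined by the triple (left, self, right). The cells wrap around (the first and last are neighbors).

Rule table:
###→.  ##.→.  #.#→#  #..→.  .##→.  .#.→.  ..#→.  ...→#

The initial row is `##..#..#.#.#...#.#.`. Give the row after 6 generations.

........#.#..#..#.#
.######..#.......#.
...........#####...
##########.......##
...........#####...  (repeats generation 3; period 2)
generation 6: ##########.......##

##########.......##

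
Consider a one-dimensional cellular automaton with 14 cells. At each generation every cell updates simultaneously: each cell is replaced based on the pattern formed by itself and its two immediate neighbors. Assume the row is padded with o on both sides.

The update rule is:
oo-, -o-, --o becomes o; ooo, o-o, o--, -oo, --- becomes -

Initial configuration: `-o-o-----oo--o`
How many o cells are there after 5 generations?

-o-o----o-o-o-
-o-o---oo-o-o-
-o-o--o-o-o-o-
-o-o-oo-o-o-o-
-o-o--o-o-o-o-
count of o: 6

6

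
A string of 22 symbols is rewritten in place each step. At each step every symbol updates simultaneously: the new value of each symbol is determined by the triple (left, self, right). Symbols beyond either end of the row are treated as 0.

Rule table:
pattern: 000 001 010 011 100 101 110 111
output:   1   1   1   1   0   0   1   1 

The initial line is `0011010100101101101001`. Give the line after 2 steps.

1111010101101101101011

step 1: 1111010101101101101011
step 2: 1111010101101101101011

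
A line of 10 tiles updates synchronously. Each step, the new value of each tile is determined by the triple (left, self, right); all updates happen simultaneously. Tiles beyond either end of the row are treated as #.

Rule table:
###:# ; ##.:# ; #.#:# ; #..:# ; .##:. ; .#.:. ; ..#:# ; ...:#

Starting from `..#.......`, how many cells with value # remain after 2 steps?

##.#######
###.######
count of #: 9

9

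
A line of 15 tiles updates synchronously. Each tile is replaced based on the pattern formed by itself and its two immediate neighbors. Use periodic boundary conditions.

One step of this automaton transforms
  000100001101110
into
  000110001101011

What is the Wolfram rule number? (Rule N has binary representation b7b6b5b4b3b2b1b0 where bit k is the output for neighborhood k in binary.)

92

position 12: 111 → 0  (bit 7 = 0)
position 9: 110 → 1  (bit 6 = 1)
position 10: 101 → 0  (bit 5 = 0)
position 4: 100 → 1  (bit 4 = 1)
position 8: 011 → 1  (bit 3 = 1)
position 3: 010 → 1  (bit 2 = 1)
position 2: 001 → 0  (bit 1 = 0)
position 0: 000 → 0  (bit 0 = 0)
bits b7..b0 = 01011100 = 92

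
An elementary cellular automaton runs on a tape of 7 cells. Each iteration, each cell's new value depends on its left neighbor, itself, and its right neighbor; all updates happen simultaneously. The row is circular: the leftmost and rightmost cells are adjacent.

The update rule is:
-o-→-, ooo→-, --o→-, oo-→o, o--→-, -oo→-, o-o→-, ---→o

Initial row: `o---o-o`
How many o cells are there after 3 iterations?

4

o-o----
----oo-
ooo--o-
count of o: 4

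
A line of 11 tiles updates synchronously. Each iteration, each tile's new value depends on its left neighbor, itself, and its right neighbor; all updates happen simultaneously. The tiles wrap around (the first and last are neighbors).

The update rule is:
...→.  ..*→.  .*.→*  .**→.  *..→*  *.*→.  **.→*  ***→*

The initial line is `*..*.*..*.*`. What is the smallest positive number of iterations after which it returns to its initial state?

**.*.**.*..
.*.*..*.**.
.*.**.*..**
.*..*.**..*
.**.*..**.*
..*.**..*.*
*.*..**.*.*
*.**..*.*..
*..**.*.**.
**..*.*..*.
.**.*.**.*.
..*.*..*.**
*.*.**.*..*
*.*..*.**..
*.**.*..**.
*..*.**..*.
**.*..**.*.
.*.**..*.*.
.*..**.*.**
.**..*.*..*
..**.*.**.*
*..*.*..*.*

22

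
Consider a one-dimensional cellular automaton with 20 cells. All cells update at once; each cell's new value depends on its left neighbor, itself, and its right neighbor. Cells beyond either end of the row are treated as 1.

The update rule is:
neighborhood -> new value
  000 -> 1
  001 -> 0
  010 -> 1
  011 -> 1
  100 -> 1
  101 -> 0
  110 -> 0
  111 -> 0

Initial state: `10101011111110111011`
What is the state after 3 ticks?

00101010000000100010

00101010000000100010
10101011111110111010
00101010000000100010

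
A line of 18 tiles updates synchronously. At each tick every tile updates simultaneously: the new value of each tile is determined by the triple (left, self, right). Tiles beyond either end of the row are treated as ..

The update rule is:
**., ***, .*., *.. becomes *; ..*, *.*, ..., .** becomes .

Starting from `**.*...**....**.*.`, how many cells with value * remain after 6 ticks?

7

.*.**...**....*.**
.*..**...**...*..*
.**..**...**..**.*
..**..**...**..*.*
...**..**...**.*.*
....**..**...*.*.*
count of *: 7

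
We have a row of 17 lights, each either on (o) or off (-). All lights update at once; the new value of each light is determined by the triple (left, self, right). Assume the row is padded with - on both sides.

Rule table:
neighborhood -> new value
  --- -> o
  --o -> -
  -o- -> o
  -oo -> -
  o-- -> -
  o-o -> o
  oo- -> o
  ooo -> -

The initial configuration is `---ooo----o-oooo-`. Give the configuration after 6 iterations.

iteration 1: oo---o-oo-oo---o-
iteration 2: -o-o-oo-oo-o-o-o-
iteration 3: -oooo-oo-ooooooo-
iteration 4: ----oo-oo------o-
iteration 5: ooo--oo-o-oooo-o-
iteration 6: --o---oooo---ooo-

--o---oooo---ooo-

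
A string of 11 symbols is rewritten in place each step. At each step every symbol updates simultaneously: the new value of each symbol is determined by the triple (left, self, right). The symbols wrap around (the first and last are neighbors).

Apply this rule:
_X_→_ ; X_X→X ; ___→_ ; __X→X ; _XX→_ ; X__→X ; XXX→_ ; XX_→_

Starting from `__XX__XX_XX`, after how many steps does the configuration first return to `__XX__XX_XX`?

step 1: XX__XX__X__
step 2: __XX__XX_XX

2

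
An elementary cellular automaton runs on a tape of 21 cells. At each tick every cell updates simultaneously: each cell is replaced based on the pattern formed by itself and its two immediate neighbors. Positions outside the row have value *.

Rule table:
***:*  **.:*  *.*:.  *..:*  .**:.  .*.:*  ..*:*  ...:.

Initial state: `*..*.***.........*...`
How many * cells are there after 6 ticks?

17

****..***.......***.*
******.***.....*.**..
******..***...**..***
********.***.*.***.**
********..**.*..**..*
**********.*.***.***.
count of *: 17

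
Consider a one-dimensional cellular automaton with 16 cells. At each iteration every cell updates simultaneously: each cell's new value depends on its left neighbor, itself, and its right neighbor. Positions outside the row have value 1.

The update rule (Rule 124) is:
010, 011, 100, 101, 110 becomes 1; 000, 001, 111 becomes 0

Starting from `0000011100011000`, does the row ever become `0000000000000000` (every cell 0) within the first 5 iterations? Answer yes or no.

1000010110011100
1100011111010110
0110010001111111
1111011001000000
0001111101100000
iteration 5 is 0001111101100000, still not uniform 0

no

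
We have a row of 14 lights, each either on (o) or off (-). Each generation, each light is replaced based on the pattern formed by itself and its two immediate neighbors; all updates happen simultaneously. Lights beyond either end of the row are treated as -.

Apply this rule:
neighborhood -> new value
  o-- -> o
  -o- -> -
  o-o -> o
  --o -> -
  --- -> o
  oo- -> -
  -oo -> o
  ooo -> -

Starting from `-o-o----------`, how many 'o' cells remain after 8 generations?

5

--o-oooooooooo
o--oo---------
-o-o-ooooooooo
--o-oo--------
o--oo-oooooooo
-o-o-oo-------
--o-oo-ooooooo
o--oo-oo------
count of o: 5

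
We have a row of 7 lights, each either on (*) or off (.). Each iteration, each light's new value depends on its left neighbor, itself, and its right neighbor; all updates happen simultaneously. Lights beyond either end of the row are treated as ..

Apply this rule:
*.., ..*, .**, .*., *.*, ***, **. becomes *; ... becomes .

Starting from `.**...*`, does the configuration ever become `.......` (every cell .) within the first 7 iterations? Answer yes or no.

****.**
*******
*******  (fixed point — unchanged through iteration 7)
iteration 7 is *******, still not uniform .

no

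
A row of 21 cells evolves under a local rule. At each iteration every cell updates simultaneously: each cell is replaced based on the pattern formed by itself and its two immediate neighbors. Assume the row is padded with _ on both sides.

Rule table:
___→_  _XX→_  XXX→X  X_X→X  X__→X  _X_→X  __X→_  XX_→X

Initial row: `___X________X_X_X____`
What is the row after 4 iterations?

______XX_______XXXXXX

iteration 1: ___XX_______XXXXXX___
iteration 2: ____XX_______XXXXXX__
iteration 3: _____XX_______XXXXXX_
iteration 4: ______XX_______XXXXXX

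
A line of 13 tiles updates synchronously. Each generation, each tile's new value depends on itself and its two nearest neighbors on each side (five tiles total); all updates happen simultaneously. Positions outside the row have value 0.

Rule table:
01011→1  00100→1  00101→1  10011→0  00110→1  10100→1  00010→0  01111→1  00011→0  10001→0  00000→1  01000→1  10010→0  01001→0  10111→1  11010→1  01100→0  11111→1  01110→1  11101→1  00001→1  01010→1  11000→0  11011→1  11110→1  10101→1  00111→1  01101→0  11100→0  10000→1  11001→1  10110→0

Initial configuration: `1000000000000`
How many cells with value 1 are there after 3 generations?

generation 1: 1111111111111
generation 2: 1111111111110
generation 3: 1111111111100
count of 1: 11

11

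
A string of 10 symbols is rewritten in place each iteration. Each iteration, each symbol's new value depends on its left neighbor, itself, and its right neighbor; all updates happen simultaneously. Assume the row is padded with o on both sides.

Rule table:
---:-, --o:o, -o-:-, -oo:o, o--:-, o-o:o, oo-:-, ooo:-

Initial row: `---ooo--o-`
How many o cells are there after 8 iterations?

7

iteration 1: --oo---o-o
iteration 2: -oo---o-oo
iteration 3: oo---o-oo-
iteration 4: ----o-oo-o
iteration 5: ---o-oo-oo
iteration 6: --o-oo-oo-
iteration 7: -o-oo-oo-o
iteration 8: o-oo-oo-oo
count of o: 7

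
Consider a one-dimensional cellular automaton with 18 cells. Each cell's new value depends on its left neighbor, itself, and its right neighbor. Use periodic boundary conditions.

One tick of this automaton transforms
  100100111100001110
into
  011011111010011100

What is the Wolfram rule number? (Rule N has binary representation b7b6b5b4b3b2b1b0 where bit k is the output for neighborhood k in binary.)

position 7: 111 → 1  (bit 7 = 1)
position 9: 110 → 0  (bit 6 = 0)
position 17: 101 → 0  (bit 5 = 0)
position 1: 100 → 1  (bit 4 = 1)
position 6: 011 → 1  (bit 3 = 1)
position 0: 010 → 0  (bit 2 = 0)
position 2: 001 → 1  (bit 1 = 1)
position 11: 000 → 0  (bit 0 = 0)
bits b7..b0 = 10011010 = 154

154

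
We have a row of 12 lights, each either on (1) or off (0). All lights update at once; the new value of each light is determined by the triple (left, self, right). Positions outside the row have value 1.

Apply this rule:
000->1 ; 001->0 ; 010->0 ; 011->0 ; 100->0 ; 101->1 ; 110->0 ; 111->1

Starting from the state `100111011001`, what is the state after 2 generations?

011001001110

000010100000
011001001110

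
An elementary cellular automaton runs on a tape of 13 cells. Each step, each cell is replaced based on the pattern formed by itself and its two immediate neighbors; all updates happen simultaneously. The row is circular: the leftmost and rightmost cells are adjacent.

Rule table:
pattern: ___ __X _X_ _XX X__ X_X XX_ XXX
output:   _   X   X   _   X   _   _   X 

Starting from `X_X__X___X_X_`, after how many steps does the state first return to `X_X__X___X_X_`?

21

X_XXXXX_XX_X_
X__XXX_____X_
XXX_X_X___XX_
_X__X_XX_X___
XXXXX____XX__
_XXX_X__X__XX
__X__XXXXXX__
_XXXX_XXXX_X_
X_XX___XX__XX
____X_X__XX_X
X__XX_XXX___X
_XX____X_X_X_
X__X__XX_X_XX
_XXXXX___X__X
__XXX_X_XXXXX
XX_X__X__XXX_
___XXXXXX_X__
__X_XXXX__XX_
_XX__XX_XX__X
___XX_____XXX
X_X__X___X_X_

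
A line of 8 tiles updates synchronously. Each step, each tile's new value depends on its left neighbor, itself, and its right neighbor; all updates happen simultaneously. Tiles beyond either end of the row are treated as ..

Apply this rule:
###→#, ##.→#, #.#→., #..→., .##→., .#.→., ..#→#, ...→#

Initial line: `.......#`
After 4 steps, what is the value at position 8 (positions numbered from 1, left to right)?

.

step 1: #######.
step 2: .######.
step 3: #.#####.
step 4: ...####.
position 8 holds .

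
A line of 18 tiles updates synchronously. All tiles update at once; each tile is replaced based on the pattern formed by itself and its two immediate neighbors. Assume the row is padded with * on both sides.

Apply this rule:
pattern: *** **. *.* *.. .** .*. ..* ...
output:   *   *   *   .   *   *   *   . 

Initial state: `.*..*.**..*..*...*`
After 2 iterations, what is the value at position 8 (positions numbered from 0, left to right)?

**.*****.**.**..**
**************.***
position 8 holds *

*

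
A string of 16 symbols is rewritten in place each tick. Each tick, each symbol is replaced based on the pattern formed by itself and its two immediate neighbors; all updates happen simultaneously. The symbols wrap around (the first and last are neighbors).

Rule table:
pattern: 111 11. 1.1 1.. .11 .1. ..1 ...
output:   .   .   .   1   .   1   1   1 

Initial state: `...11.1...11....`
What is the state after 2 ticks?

111...1111..1111
...111....11....

...111....11....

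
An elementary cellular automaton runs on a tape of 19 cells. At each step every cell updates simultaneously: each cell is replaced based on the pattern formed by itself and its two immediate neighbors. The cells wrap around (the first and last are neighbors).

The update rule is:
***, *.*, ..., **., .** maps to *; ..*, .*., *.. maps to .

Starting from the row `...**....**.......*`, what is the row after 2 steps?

..***************.*

.*.**.**.**.*****..
..***************.*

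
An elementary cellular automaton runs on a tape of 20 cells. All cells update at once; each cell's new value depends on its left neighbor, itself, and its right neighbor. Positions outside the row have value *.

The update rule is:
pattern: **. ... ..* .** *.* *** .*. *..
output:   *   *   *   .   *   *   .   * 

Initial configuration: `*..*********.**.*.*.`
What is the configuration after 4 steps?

******.*********.**.

***.*********.**.*.*
****.*********.**.*.
*****.*********.**.*
******.*********.**.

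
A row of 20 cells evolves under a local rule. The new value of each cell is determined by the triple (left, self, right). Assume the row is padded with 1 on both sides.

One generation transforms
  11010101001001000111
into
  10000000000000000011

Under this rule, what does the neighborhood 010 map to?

0

At position 3 the neighborhood is 010; the next row has 0 there.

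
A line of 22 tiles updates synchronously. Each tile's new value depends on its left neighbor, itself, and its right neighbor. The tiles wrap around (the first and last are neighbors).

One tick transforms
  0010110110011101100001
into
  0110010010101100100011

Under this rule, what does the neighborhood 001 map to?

1

At position 1 the neighborhood is 001; the next row has 1 there.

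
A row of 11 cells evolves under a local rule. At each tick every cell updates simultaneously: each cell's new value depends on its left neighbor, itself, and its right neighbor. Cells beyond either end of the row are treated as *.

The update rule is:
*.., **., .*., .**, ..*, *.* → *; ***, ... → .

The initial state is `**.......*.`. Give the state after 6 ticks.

..**.******

.**.....***
****...**..
...**.*****
*.*****....
***...**..*
..**.******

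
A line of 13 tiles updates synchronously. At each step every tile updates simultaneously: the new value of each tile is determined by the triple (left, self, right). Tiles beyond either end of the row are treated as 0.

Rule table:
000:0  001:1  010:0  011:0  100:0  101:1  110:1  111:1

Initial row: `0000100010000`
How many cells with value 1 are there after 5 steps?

1

0001000100000
0010001000000
0100010000000
1000100000000
0001000000000
count of 1: 1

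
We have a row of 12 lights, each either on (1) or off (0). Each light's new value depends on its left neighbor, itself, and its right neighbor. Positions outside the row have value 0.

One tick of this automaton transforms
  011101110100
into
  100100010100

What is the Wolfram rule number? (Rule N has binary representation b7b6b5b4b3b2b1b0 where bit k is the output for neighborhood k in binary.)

70

position 2: 111 → 0  (bit 7 = 0)
position 3: 110 → 1  (bit 6 = 1)
position 4: 101 → 0  (bit 5 = 0)
position 10: 100 → 0  (bit 4 = 0)
position 1: 011 → 0  (bit 3 = 0)
position 9: 010 → 1  (bit 2 = 1)
position 0: 001 → 1  (bit 1 = 1)
position 11: 000 → 0  (bit 0 = 0)
bits b7..b0 = 01000110 = 70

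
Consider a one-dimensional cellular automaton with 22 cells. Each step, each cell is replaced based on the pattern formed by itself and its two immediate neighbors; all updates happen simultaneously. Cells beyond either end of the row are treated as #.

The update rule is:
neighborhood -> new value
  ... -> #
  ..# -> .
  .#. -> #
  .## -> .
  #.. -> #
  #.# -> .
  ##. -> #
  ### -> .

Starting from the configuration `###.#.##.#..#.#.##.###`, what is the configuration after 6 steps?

##.#..#.#.##.####.#.#.

..#.#..#.##.#.#..#....
#.#.##.#..#.#.##.####.
#.#..#.##.#.#..#....#.
#.##.#..#.#.##.####.#.
#..#.##.#.#..#....#.#.
##.#..#.#.##.####.#.#.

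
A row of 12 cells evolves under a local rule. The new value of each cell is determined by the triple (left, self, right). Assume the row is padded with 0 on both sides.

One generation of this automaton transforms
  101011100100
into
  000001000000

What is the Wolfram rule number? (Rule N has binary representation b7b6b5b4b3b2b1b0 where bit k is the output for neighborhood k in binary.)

position 5: 111 → 1  (bit 7 = 1)
position 6: 110 → 0  (bit 6 = 0)
position 1: 101 → 0  (bit 5 = 0)
position 7: 100 → 0  (bit 4 = 0)
position 4: 011 → 0  (bit 3 = 0)
position 0: 010 → 0  (bit 2 = 0)
position 8: 001 → 0  (bit 1 = 0)
position 11: 000 → 0  (bit 0 = 0)
bits b7..b0 = 10000000 = 128

128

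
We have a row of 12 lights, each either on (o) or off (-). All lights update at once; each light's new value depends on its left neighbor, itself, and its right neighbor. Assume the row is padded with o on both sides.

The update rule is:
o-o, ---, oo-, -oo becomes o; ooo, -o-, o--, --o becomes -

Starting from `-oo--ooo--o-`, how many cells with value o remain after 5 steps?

8

ooo--o-o---o
--o---o--o-o
----o-----oo
-oo---ooo-o-
ooo-o-o-oo-o
count of o: 8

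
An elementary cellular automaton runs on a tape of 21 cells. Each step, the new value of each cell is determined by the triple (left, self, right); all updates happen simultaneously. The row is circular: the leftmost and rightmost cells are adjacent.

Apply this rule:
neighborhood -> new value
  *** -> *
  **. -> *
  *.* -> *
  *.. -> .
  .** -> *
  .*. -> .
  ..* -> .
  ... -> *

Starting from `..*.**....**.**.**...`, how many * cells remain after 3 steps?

19

*..***.**.********.**
*..******************
*..******************
count of *: 19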